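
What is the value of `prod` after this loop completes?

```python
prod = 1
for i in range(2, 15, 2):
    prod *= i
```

Product of even numbers 2 to 14
`prod` takes the values: 1 → 2 → 8 → 48 → 384 → 3840 → 46080 → 645120

Answer: 645120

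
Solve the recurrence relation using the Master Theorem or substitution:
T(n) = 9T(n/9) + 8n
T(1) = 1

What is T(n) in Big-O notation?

By Master Theorem: a=9, b=9, f(n)=8n. Since log_9(9) = 1 and f(n) = Θ(n^1), Case 2 applies. T(n) = O(n log n).

Answer: O(n log n)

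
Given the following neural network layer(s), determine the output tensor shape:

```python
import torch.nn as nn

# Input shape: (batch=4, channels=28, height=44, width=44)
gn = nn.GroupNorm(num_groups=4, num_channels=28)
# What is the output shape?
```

Input: (4, 28, 44, 44) -> Output: (4, 28, 44, 44)

Answer: (4, 28, 44, 44)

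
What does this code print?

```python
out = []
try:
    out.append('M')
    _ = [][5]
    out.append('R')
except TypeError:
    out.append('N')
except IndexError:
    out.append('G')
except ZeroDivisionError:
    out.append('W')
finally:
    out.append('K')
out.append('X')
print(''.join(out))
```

Execution trace: 'M' (try body) → 'G' (except IndexError) → 'K' (finally) → 'X' (after the try/except). Output: MGKX

Answer: MGKX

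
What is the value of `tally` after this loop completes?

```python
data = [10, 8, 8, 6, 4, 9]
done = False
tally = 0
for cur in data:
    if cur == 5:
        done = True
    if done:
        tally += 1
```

Count elements after first 5 in [10, 8, 8, 6, 4, 9]
`tally` takes the values: 0

Answer: 0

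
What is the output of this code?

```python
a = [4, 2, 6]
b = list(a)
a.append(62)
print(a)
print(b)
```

Key concept: list() constructor creates copy.
Step by step:
`a = [4, 2, 6]` → a = [4, 2, 6]
`b = list(a)` → b = [4, 2, 6]
`a.append(62)` → a = [4, 2, 6, 62]
`print(a)` → prints [4, 2, 6, 62]
`print(b)` → prints [4, 2, 6]

Answer:
[4, 2, 6, 62]
[4, 2, 6]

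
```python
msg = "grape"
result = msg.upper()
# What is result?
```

Trace:
`msg = "grape"` → msg = 'grape'
`result = msg.upper()` → result = 'GRAPE'
So result = 'GRAPE'

Answer: 'GRAPE'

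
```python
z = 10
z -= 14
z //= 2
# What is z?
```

Trace:
`z = 10` → z = 10
`z -= 14` → z = -4
`z //= 2` → z = -2
So z = -2

Answer: -2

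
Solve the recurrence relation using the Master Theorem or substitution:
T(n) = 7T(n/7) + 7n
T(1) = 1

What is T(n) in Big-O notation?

By Master Theorem: a=7, b=7, f(n)=7n. Since log_7(7) = 1 and f(n) = Θ(n^1), Case 2 applies. T(n) = O(n log n).

Answer: O(n log n)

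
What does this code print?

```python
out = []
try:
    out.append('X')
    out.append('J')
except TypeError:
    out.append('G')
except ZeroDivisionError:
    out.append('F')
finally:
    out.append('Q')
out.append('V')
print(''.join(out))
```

Execution trace: 'X' (try body) → 'J' (try body, no exception) → 'Q' (finally) → 'V' (after the try/except). Output: XJQV

Answer: XJQV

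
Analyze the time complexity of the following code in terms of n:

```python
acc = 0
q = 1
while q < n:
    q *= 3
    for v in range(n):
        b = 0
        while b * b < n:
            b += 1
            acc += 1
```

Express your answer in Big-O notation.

Each loop level contributes: log n × n × √n. Multiplying the contributions gives O(n√n log n).

Answer: O(n√n log n)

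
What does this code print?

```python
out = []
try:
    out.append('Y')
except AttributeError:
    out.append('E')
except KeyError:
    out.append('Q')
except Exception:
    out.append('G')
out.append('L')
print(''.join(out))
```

Execution trace: 'Y' (try body, no exception) → 'L' (after the try/except). Output: YL

Answer: YL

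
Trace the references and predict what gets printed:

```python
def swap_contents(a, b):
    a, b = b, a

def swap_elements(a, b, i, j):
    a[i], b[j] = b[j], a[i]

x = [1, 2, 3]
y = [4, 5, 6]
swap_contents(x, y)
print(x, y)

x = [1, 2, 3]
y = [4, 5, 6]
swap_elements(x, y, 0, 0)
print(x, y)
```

Key concept: parameter rebinding vs mutation.
Step by step:
`x = [1, 2, 3]` → x = [1, 2, 3]
`y = [4, 5, 6]` → y = [4, 5, 6]
`swap_contents(x, y)` → no visible change to tracked variables
`print(x, y)` → prints [1, 2, 3] [4, 5, 6]
`x = [1, 2, 3]` → x = [1, 2, 3]
`y = [4, 5, 6]` → y = [4, 5, 6]
`swap_elements(x, y, 0, 0)` → x = [4, 2, 3]; y = [1, 5, 6]
`print(x, y)` → prints [4, 2, 3] [1, 5, 6]

Answer:
[1, 2, 3] [4, 5, 6]
[4, 2, 3] [1, 5, 6]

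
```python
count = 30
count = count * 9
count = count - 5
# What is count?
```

Trace:
`count = 30` → count = 30
`count = count * 9` → count = 270
`count = count - 5` → count = 265
So count = 265

Answer: 265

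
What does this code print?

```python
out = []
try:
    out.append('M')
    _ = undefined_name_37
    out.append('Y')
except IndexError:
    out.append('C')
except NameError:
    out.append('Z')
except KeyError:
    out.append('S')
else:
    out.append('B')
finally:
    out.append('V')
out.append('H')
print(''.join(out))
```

Execution trace: 'M' (try body) → 'Z' (except NameError) → 'V' (finally) → 'H' (after the try/except). Output: MZVH

Answer: MZVH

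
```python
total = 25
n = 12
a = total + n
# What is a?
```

Trace:
`total = 25` → total = 25
`n = 12` → n = 12
`a = total + n` → a = 37
So a = 37

Answer: 37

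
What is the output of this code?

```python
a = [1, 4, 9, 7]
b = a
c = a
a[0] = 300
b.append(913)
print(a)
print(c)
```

Key concept: multiple aliases.
Step by step:
`a = [1, 4, 9, 7]` → a = [1, 4, 9, 7]
`b = a` → b = [1, 4, 9, 7] (same object as a)
`c = a` → c = [1, 4, 9, 7] (same object as a, b)
`a[0] = 300` → a = [300, 4, 9, 7] (same object as b, c); b = [300, 4, 9, 7] (same object as a, c); c = [300, 4, 9, 7] (same object as a, b)
`b.append(913)` → a = [300, 4, 9, 7, 913] (same object as b, c); b = [300, 4, 9, 7, 913] (same object as a, c); c = [300, 4, 9, 7, 913] (same object as a, b)
`print(a)` → prints [300, 4, 9, 7, 913]
`print(c)` → prints [300, 4, 9, 7, 913]

Answer:
[300, 4, 9, 7, 913]
[300, 4, 9, 7, 913]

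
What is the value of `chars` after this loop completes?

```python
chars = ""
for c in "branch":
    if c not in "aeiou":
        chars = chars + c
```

Remove vowels from 'branch'
`chars` takes the values: "" → "b" → "br" → "brn" → "brnc" → "brnch"

Answer: "brnch"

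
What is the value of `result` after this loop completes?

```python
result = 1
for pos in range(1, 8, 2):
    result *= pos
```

Product of 1, 3, 5, ... up to 7
`result` takes the values: 1 → 3 → 15 → 105

Answer: 105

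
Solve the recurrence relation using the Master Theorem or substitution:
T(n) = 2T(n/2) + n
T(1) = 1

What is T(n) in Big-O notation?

By Master Theorem: a=2, b=2, f(n)=n. Since log_2(2) = 1 and f(n) = Θ(n^1), Case 2 applies. T(n) = O(n log n).

Answer: O(n log n)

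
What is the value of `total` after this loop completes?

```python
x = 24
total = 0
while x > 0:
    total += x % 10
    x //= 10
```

Sum digits of 24
`total` takes the values: 0 → 4 → 6

Answer: 6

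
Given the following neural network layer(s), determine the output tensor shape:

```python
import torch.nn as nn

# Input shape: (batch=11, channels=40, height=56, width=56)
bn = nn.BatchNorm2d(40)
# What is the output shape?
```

Input: (11, 40, 56, 56) -> Output: (11, 40, 56, 56)

Answer: (11, 40, 56, 56)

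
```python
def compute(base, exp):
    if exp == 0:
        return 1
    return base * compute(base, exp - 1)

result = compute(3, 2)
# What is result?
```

compute(3, 2) = 3 * 3 = 9

Answer: 9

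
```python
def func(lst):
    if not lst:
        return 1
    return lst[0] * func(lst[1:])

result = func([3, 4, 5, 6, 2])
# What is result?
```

Product over [3, 4, 5, 6, 2] = 3 * 4 * 5 * 6 * 2 = 720

Answer: 720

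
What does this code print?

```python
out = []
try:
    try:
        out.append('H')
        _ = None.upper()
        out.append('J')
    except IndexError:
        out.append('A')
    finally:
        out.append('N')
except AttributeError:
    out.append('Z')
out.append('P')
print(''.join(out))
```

Execution trace: 'H' (try body) → 'N' (finally) → 'Z' (outer except AttributeError) → 'P' (after the try/except). Output: HNZP

Answer: HNZP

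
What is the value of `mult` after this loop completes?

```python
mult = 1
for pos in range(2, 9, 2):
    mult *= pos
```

Product of even numbers 2 to 8
`mult` takes the values: 1 → 2 → 8 → 48 → 384

Answer: 384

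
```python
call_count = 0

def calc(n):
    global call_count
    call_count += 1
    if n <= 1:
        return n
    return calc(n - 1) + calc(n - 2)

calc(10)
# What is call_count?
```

Calls(n) = 1 + Calls(n-1) + Calls(n-2); Calls(0)=Calls(1)=1. For n=10 this gives 177.

Answer: 177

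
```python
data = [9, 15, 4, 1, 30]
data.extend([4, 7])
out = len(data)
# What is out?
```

Trace:
`data = [9, 15, 4, 1, 30]` → data = [9, 15, 4, 1, 30]
`data.extend([4, 7])` → data = [9, 15, 4, 1, 30, 4, 7]
`out = len(data)` → out = 7
So out = 7

Answer: 7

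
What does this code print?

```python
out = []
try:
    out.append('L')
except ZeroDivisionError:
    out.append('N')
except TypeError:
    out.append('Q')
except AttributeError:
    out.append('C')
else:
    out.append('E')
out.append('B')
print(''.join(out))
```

Execution trace: 'L' (try body, no exception) → 'E' (else) → 'B' (after the try/except). Output: LEB

Answer: LEB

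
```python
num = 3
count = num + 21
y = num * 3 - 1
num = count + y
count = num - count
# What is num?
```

Trace:
`num = 3` → num = 3
`count = num + 21` → count = 24
`y = num * 3 - 1` → y = 8
`num = count + y` → num = 32
`count = num - count` → count = 8
So num = 32

Answer: 32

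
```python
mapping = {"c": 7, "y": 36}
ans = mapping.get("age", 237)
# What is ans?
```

Trace:
`mapping = {"c": 7, "y": 36}` → mapping = {'c': 7, 'y': 36}
`ans = mapping.get("age", 237)` → ans = 237
So ans = 237

Answer: 237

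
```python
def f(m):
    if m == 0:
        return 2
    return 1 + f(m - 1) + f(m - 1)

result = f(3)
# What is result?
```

f(m) = 1 + 2·f(m-1), f(0)=2. Closed form: (2+1)·2^3 - 1 = 23.

Answer: 23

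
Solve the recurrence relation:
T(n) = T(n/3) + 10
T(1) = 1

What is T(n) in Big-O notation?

Each step divides n by 3 and adds 10. After log_3(n) steps we reach T(1)=1. So T(n) = 10·log_3(n) + 1 = O(log n).

Answer: O(log n)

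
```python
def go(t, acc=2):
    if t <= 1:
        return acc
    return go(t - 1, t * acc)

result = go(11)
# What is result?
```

Accumulator trace (n, acc): (11, 2) -> (10, 22) -> (9, 220) -> (8, 1980) -> (7, 15840) -> (6, 110880) -> (5, 665280) -> (4, 3326400) -> (3, 13305600) -> (2, 39916800) -> (1, 79833600) -> return 79833600

Answer: 79833600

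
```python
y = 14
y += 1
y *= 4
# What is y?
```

Trace:
`y = 14` → y = 14
`y += 1` → y = 15
`y *= 4` → y = 60
So y = 60

Answer: 60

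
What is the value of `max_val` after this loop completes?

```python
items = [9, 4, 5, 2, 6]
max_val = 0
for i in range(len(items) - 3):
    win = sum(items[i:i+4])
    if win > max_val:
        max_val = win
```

Max sum of 4-element window in [9, 4, 5, 2, 6]
`max_val` takes the values: 0 → 20

Answer: 20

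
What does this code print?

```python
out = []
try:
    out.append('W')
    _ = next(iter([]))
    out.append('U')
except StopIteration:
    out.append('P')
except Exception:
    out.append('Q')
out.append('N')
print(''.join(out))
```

Execution trace: 'W' (try body) → 'P' (except StopIteration) → 'N' (after the try/except). Output: WPN

Answer: WPN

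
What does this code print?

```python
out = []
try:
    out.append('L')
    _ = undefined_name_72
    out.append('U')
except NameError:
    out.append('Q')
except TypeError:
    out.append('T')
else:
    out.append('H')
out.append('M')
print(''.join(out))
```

Execution trace: 'L' (try body) → 'Q' (except NameError) → 'M' (after the try/except). Output: LQM

Answer: LQM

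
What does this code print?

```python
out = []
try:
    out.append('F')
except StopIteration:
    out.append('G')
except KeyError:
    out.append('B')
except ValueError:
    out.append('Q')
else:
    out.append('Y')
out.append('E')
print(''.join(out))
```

Execution trace: 'F' (try body, no exception) → 'Y' (else) → 'E' (after the try/except). Output: FYE

Answer: FYE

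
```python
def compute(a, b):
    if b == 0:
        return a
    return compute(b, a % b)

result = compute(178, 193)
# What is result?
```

compute(178, 193) -> compute(193, 178) -> compute(178, 15) -> compute(15, 13) -> compute(13, 2) -> compute(2, 1) -> compute(1, 0) -> 1

Answer: 1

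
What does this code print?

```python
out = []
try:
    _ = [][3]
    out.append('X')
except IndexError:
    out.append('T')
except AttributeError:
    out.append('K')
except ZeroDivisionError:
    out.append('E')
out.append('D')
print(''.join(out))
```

Execution trace: 'T' (except IndexError) → 'D' (after the try/except). Output: TD

Answer: TD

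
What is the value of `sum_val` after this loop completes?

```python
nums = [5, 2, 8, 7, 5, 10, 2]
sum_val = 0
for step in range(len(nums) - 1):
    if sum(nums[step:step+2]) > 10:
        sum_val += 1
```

Count windows with sum > 10
`sum_val` takes the values: 0 → 1 → 2 → 3 → 4

Answer: 4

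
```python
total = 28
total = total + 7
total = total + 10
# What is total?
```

Trace:
`total = 28` → total = 28
`total = total + 7` → total = 35
`total = total + 10` → total = 45
So total = 45

Answer: 45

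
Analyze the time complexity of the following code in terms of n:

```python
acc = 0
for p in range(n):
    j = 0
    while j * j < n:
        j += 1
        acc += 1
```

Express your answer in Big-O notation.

Each loop level contributes: n × √n. Multiplying the contributions gives O(n√n).

Answer: O(n√n)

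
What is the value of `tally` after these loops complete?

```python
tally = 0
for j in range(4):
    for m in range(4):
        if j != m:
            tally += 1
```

4² - 4 (exclude diagonal)
`tally` takes the values: 0 → 1 → 2 → 3 → 4 → 5 → 6 → 7 → 8 → 9 → 10 → 11 → 12

Answer: 12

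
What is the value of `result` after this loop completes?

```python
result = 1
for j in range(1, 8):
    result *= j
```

7! = 5040
`result` takes the values: 1 → 2 → 6 → 24 → 120 → 720 → 5040

Answer: 5040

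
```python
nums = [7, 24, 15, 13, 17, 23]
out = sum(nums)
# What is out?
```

Trace:
`nums = [7, 24, 15, 13, 17, 23]` → nums = [7, 24, 15, 13, 17, 23]
`out = sum(nums)` → out = 99
So out = 99

Answer: 99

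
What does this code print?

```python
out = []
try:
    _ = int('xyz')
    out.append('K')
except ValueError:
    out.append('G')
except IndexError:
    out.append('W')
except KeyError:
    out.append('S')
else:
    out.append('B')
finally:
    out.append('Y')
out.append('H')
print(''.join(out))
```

Execution trace: 'G' (except ValueError) → 'Y' (finally) → 'H' (after the try/except). Output: GYH

Answer: GYH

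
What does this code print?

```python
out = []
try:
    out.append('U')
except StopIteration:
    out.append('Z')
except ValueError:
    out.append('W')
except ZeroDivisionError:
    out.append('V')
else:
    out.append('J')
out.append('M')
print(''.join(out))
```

Execution trace: 'U' (try body, no exception) → 'J' (else) → 'M' (after the try/except). Output: UJM

Answer: UJM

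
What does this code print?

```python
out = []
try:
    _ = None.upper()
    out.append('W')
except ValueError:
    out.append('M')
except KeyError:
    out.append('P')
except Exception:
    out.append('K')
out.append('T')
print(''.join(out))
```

Execution trace: 'K' (except Exception) → 'T' (after the try/except). Output: KT

Answer: KT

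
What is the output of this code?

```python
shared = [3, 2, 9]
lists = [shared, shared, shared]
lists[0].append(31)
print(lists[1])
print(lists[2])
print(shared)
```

Key concept: list of same reference.
Step by step:
`shared = [3, 2, 9]` → shared = [3, 2, 9]
`lists = [shared, shared, shared]` → lists = [[3, 2, 9], [3, 2, 9], [3, 2, 9]]
`lists[0].append(31)` → shared = [3, 2, 9, 31]; lists = [[3, 2, 9, 31], [3, 2, 9, 31], [3, 2, 9, 31]]
`print(lists[1])` → prints [3, 2, 9, 31]
`print(lists[2])` → prints [3, 2, 9, 31]
`print(shared)` → prints [3, 2, 9, 31]

Answer:
[3, 2, 9, 31]
[3, 2, 9, 31]
[3, 2, 9, 31]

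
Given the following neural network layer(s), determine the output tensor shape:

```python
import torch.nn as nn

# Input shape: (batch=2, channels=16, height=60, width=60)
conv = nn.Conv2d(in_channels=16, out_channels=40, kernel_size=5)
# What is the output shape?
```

Input: (2, 16, 60, 60) -> Output: (2, 40, 56, 56)

Answer: (2, 40, 56, 56)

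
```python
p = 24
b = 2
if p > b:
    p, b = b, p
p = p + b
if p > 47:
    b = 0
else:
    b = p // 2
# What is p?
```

Trace:
`p = 24` → p = 24
`b = 2` → b = 2
`if p > b: ...` → p > b is True → p = 2; b = 24
`p = p + b` → p = 26
`if p > 47: ...` → p > 47 is False, take else branch → b = 13
So p = 26

Answer: 26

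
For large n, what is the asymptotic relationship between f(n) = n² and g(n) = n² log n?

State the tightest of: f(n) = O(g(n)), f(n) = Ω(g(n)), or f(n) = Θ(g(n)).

n² vs n² log n: f(n) = O(g(n)) but not Ω(g(n)) — n² log n grows strictly faster than n².

Answer: f(n) = O(g(n)) but not Ω(g(n)) — n² log n grows strictly faster than n².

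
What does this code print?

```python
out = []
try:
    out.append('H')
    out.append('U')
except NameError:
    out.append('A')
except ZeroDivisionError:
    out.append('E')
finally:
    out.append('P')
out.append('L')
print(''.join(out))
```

Execution trace: 'H' (try body) → 'U' (try body, no exception) → 'P' (finally) → 'L' (after the try/except). Output: HUPL

Answer: HUPL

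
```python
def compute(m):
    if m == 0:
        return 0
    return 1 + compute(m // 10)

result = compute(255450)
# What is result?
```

Count of digits of 255450: 6

Answer: 6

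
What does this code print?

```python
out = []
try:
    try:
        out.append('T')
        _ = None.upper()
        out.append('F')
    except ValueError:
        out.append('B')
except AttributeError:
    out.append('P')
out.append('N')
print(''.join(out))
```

Execution trace: 'T' (try body) → 'P' (outer except AttributeError) → 'N' (after the try/except). Output: TPN

Answer: TPN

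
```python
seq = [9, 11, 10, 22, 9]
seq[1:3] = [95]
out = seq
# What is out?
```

Trace:
`seq = [9, 11, 10, 22, 9]` → seq = [9, 11, 10, 22, 9]
`seq[1:3] = [95]` → seq = [9, 95, 22, 9]
`out = seq` → out = [9, 95, 22, 9]
So out = [9, 95, 22, 9]

Answer: [9, 95, 22, 9]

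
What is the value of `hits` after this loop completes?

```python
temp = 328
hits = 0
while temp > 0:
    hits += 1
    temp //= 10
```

Count digits by repeated division by 10
`hits` takes the values: 0 → 1 → 2 → 3

Answer: 3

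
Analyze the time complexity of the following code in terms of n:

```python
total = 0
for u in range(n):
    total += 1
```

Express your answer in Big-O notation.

Each loop level contributes: n. Multiplying the contributions gives O(n).

Answer: O(n)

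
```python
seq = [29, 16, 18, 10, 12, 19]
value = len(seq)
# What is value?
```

Trace:
`seq = [29, 16, 18, 10, 12, 19]` → seq = [29, 16, 18, 10, 12, 19]
`value = len(seq)` → value = 6
So value = 6

Answer: 6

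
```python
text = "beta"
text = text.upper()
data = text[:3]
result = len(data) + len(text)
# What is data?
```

Trace:
`text = "beta"` → text = 'beta'
`text = text.upper()` → text = 'BETA'
`data = text[:3]` → data = 'BET'
`result = len(data) + len(text)` → result = 7
So data = 'BET'

Answer: 'BET'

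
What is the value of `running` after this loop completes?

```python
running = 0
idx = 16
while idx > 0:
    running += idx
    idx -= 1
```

Sum 16 down to 1
`running` takes the values: 0 → 16 → 31 → 45 → 58 → 70 → 81 → 91 → 100 → 108 → 115 → 121 → 126 → 130 → 133 → 135 → 136

Answer: 136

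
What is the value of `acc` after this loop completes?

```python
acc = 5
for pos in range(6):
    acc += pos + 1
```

Start at 5, add 1 to 6 = 26
`acc` takes the values: 5 → 6 → 8 → 11 → 15 → 20 → 26

Answer: 26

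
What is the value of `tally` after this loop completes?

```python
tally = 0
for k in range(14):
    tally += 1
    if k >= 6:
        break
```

Loop breaks when k reaches 6, tally is 7
`tally` takes the values: 0 → 1 → 2 → 3 → 4 → 5 → 6 → 7

Answer: 7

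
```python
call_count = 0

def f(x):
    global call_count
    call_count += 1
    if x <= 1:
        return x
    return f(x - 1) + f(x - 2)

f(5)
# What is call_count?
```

Calls(x) = 1 + Calls(x-1) + Calls(x-2); Calls(0)=Calls(1)=1. For x=5 this gives 15.

Answer: 15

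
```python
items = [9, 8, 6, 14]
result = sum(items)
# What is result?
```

Trace:
`items = [9, 8, 6, 14]` → items = [9, 8, 6, 14]
`result = sum(items)` → result = 37
So result = 37

Answer: 37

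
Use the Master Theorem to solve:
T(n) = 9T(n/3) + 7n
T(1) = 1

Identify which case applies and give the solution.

a=9, b=3, f(n)=7n. log_3(9) = 2. Since c=1 < 2, Case 1 applies: T(n) = Θ(n^log_b(a)) = O(n^2).

Answer: O(n^2) - Case 1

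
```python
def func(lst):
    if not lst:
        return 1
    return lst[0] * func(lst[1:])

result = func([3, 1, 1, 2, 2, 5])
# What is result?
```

Product over [3, 1, 1, 2, 2, 5] = 3 * 1 * 1 * 2 * 2 * 5 = 60

Answer: 60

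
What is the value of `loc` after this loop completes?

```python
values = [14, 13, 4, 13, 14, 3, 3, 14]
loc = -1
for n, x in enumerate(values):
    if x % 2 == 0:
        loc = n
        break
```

First even number index in [14, 13, 4, 13, 14, 3, 3, 14]
`loc` takes the values: -1 → 0

Answer: 0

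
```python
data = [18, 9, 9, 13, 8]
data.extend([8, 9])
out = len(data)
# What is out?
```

Trace:
`data = [18, 9, 9, 13, 8]` → data = [18, 9, 9, 13, 8]
`data.extend([8, 9])` → data = [18, 9, 9, 13, 8, 8, 9]
`out = len(data)` → out = 7
So out = 7

Answer: 7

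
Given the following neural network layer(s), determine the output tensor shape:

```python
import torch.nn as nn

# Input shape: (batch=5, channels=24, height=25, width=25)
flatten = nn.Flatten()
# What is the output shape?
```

Input: (5, 24, 25, 25) -> Output: (5, 15000)

Answer: (5, 15000)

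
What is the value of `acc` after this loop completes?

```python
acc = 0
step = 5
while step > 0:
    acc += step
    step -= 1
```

Sum 5 down to 1
`acc` takes the values: 0 → 5 → 9 → 12 → 14 → 15

Answer: 15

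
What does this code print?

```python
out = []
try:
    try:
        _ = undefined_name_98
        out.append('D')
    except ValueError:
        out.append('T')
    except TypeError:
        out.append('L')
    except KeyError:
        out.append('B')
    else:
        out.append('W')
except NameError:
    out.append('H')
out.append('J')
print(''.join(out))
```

Execution trace: 'H' (outer except NameError) → 'J' (after the try/except). Output: HJ

Answer: HJ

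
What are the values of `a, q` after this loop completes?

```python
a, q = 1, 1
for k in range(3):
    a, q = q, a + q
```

Fibonacci: after 3 iterations
`a, q` takes the values: (1, 1) → (1, 2) → (2, 3) → (3, 5)

Answer: 3, 5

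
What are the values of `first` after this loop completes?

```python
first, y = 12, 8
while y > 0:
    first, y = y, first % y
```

GCD of 12 and 8
`first` takes the values: 12 → 8 → 4

Answer: 4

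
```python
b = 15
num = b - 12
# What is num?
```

Trace:
`b = 15` → b = 15
`num = b - 12` → num = 3
So num = 3

Answer: 3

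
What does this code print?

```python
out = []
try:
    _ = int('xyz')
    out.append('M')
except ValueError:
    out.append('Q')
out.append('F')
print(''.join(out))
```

Execution trace: 'Q' (except ValueError) → 'F' (after the try/except). Output: QF

Answer: QF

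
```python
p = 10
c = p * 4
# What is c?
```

Trace:
`p = 10` → p = 10
`c = p * 4` → c = 40
So c = 40

Answer: 40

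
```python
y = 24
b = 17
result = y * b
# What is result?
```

Trace:
`y = 24` → y = 24
`b = 17` → b = 17
`result = y * b` → result = 408
So result = 408

Answer: 408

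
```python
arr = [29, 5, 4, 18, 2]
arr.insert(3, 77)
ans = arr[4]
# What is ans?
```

Trace:
`arr = [29, 5, 4, 18, 2]` → arr = [29, 5, 4, 18, 2]
`arr.insert(3, 77)` → arr = [29, 5, 4, 77, 18, 2]
`ans = arr[4]` → ans = 18
So ans = 18

Answer: 18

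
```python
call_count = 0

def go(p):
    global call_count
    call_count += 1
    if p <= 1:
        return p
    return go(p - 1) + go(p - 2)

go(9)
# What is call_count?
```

Calls(p) = 1 + Calls(p-1) + Calls(p-2); Calls(0)=Calls(1)=1. For p=9 this gives 109.

Answer: 109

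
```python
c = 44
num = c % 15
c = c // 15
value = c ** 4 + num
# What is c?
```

Trace:
`c = 44` → c = 44
`num = c % 15` → num = 14
`c = c // 15` → c = 2
`value = c ** 4 + num` → value = 30
So c = 2

Answer: 2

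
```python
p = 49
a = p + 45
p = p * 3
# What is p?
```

Trace:
`p = 49` → p = 49
`a = p + 45` → a = 94
`p = p * 3` → p = 147
So p = 147

Answer: 147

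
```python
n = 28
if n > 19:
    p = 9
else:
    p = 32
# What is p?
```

Trace:
`n = 28` → n = 28
`if n > 19: ...` → n > 19 is True → p = 9
So p = 9

Answer: 9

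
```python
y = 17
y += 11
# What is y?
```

Trace:
`y = 17` → y = 17
`y += 11` → y = 28
So y = 28

Answer: 28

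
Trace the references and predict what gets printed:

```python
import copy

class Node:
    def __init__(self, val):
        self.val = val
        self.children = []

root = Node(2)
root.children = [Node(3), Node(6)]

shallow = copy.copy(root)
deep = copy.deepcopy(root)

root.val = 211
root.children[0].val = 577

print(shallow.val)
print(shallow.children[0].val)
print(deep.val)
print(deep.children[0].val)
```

Key concept: deep copy with custom objects.
Step by step:
`root = Node(2)` → root = Node(val=2, children=[])
`root.children = [Node(3), Node(6)]` → root = Node(val=2, children=[Node(val=3, children=[]), Node(val=6, children=[])])
`shallow = copy.copy(root)` → shallow = Node(val=2, children=[Node(val=3, children=[]), Node(val=6, children=[])])
`deep = copy.deepcopy(root)` → deep = Node(val=2, children=[Node(val=3, children=[]), Node(val=6, children=[])])
`root.val = 211` → root = Node(val=211, children=[Node(val=3, children=[]), Node(val=6, children=[])])
`root.children[0].val = 577` → root = Node(val=211, children=[Node(val=577, children=[]), Node(val=6, children=[])]); shallow = Node(val=2, children=[Node(val=577, children=[]), Node(val=6, children=[])])
`print(shallow.val)` → prints 2
`print(shallow.children[0].val)` → prints 577
`print(deep.val)` → prints 2
`print(deep.children[0].val)` → prints 3

Answer:
2
577
2
3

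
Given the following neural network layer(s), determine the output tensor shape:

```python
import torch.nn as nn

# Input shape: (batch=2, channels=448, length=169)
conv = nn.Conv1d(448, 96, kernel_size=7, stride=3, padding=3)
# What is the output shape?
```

Input: (2, 448, 169) -> Output: (2, 96, 57)

Answer: (2, 96, 57)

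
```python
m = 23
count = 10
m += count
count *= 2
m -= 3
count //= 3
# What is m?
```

Trace:
`m = 23` → m = 23
`count = 10` → count = 10
`m += count` → m = 33
`count *= 2` → count = 20
`m -= 3` → m = 30
`count //= 3` → count = 6
So m = 30

Answer: 30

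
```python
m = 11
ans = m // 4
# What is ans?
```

Trace:
`m = 11` → m = 11
`ans = m // 4` → ans = 2
So ans = 2

Answer: 2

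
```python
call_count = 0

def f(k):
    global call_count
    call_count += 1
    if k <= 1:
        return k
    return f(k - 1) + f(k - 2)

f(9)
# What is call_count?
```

Calls(k) = 1 + Calls(k-1) + Calls(k-2); Calls(0)=Calls(1)=1. For k=9 this gives 109.

Answer: 109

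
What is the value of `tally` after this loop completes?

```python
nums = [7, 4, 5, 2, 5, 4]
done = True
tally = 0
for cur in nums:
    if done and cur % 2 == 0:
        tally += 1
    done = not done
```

Count even values at even positions
`tally` takes the values: 0

Answer: 0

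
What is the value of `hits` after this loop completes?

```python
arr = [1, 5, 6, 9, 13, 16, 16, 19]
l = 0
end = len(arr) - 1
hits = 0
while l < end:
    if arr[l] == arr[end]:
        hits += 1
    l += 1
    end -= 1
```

Count matching pairs from ends
`hits` takes the values: 0

Answer: 0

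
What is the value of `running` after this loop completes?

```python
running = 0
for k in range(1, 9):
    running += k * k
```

Sum of squares 1² to 8² = 204
`running` takes the values: 0 → 1 → 5 → 14 → 30 → 55 → 91 → 140 → 204

Answer: 204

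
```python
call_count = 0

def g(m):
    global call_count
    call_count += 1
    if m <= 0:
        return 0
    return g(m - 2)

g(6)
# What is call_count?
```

Linear recursion stepping by 2: 4 calls from m=6 down to ≤0.

Answer: 4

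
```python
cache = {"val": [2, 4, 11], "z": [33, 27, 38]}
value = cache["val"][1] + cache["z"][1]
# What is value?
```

Trace:
`cache = {"val": [2, 4, 11], "z": [33, 27, 38]}` → cache = {'val': [2, 4, 11], 'z': [33, 27, 38]}
`value = cache["val"][1] + cache["z"][1]` → value = 31
So value = 31

Answer: 31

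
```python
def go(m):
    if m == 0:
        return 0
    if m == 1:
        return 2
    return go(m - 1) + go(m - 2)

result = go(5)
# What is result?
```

Build up from base cases: go(0)=0, go(1)=2, go(2)=2, go(3)=4, go(4)=6, go(5)=10

Answer: 10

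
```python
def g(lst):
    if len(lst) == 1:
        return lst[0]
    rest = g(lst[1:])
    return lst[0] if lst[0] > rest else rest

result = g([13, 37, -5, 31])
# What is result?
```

Recursive max over [13, 37, -5, 31] = 37

Answer: 37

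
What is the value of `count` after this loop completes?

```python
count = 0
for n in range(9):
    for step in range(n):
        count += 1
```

Triangle number: 0+1+2+...+8
`count` takes the values: 0 → 1 → 2 → 3 → 4 → 5 → 6 → 7 → 8 → 9 → 10 → 11 → 12 → 13 → 14 → 15 → 16 → 17 → 18 → 19 → 20 → 21 → 22 → 23 → 24 → 25 → 26 → 27 → 28 → 29 → 30 → 31 → 32 → 33 → 34 → 35 → 36

Answer: 36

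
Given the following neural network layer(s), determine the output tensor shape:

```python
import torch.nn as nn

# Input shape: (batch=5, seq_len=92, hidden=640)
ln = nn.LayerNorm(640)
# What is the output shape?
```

Input: (5, 92, 640) -> Output: (5, 92, 640)

Answer: (5, 92, 640)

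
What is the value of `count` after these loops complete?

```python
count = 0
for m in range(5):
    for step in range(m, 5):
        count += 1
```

Upper triangle: 5 + 4 + ... + 1
`count` takes the values: 0 → 1 → 2 → 3 → 4 → 5 → 6 → 7 → 8 → 9 → 10 → 11 → 12 → 13 → 14 → 15

Answer: 15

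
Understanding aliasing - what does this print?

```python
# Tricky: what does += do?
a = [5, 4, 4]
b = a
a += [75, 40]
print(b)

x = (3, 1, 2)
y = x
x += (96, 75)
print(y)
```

Key concept: += behavior differs for mutable vs immutable.
Step by step:
`a = [5, 4, 4]` → a = [5, 4, 4]
`b = a` → b = [5, 4, 4] (same object as a)
`a += [75, 40]` → a = [5, 4, 4, 75, 40] (same object as b); b = [5, 4, 4, 75, 40] (same object as a)
`print(b)` → prints [5, 4, 4, 75, 40]
`x = (3, 1, 2)` → x = (3, 1, 2)
`y = x` → y = (3, 1, 2)
`x += (96, 75)` → x = (3, 1, 2, 96, 75)
`print(y)` → prints (3, 1, 2)

Answer:
[5, 4, 4, 75, 40]
(3, 1, 2)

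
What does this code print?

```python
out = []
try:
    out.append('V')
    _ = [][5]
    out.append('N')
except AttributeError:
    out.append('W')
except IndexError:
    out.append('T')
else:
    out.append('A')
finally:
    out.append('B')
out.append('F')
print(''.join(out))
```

Execution trace: 'V' (try body) → 'T' (except IndexError) → 'B' (finally) → 'F' (after the try/except). Output: VTBF

Answer: VTBF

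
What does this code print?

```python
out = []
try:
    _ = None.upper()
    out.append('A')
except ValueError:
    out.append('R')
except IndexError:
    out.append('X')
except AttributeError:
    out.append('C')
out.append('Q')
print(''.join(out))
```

Execution trace: 'C' (except AttributeError) → 'Q' (after the try/except). Output: CQ

Answer: CQ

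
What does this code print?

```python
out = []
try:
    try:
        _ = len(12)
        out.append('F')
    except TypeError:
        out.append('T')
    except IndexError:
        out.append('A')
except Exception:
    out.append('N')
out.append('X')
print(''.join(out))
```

Execution trace: 'T' (inner except TypeError) → 'X' (after the try/except). Output: TX

Answer: TX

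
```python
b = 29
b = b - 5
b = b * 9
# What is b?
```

Trace:
`b = 29` → b = 29
`b = b - 5` → b = 24
`b = b * 9` → b = 216
So b = 216

Answer: 216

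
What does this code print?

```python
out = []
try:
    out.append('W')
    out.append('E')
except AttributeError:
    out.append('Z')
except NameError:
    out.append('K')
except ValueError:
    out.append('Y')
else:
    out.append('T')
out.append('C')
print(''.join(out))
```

Execution trace: 'W' (try body) → 'E' (try body, no exception) → 'T' (else) → 'C' (after the try/except). Output: WETC

Answer: WETC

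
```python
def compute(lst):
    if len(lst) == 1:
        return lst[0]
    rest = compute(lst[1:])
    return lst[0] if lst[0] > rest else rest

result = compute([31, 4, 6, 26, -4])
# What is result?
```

Recursive max over [31, 4, 6, 26, -4] = 31

Answer: 31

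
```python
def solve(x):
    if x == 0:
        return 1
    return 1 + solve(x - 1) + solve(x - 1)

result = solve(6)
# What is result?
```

solve(x) = 1 + 2·solve(x-1), solve(0)=1. Closed form: (1+1)·2^6 - 1 = 127.

Answer: 127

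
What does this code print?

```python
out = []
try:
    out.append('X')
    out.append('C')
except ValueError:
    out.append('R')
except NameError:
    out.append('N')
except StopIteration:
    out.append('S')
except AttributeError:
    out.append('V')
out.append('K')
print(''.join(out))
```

Execution trace: 'X' (try body) → 'C' (try body, no exception) → 'K' (after the try/except). Output: XCK

Answer: XCK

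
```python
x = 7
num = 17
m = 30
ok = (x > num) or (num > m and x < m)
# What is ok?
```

Trace:
`x = 7` → x = 7
`num = 17` → num = 17
`m = 30` → m = 30
`ok = (x > num) or (num > m and x < m)` → ok = False
So ok = False

Answer: False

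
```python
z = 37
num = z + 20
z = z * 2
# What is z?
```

Trace:
`z = 37` → z = 37
`num = z + 20` → num = 57
`z = z * 2` → z = 74
So z = 74

Answer: 74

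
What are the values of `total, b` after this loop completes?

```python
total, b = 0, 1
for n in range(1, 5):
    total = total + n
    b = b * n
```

Sum and factorial of 1 to 4
`total, b` takes the values: (0, 1) → (1, 1) → (3, 1) → (3, 2) → (6, 2) → (6, 6) → (10, 6) → (10, 24)

Answer: 10, 24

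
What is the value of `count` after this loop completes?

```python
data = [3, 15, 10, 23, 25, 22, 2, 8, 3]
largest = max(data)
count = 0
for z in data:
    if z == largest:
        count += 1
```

Count of max value 25 in [3, 15, 10, 23, 25, 22, 2, 8, 3]
`count` takes the values: 0 → 1

Answer: 1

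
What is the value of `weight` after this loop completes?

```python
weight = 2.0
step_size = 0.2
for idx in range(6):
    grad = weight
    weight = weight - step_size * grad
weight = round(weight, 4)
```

Gradient descent: w = 2.0 * (1 - 0.2)^6
`weight` takes the values: 2.0 → 1.6 → 1.28 → 1.024 → 0.8192 → 0.65536 → 0.524288 → 0.5243

Answer: 0.5243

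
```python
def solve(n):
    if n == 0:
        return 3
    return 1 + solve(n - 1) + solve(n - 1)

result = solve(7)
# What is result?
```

solve(n) = 1 + 2·solve(n-1), solve(0)=3. Closed form: (3+1)·2^7 - 1 = 511.

Answer: 511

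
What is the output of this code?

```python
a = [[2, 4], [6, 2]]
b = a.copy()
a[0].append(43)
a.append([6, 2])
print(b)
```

Key concept: shallow copy with nested lists.
Step by step:
`a = [[2, 4], [6, 2]]` → a = [[2, 4], [6, 2]]
`b = a.copy()` → b = [[2, 4], [6, 2]]
`a[0].append(43)` → a = [[2, 4, 43], [6, 2]]; b = [[2, 4, 43], [6, 2]]
`a.append([6, 2])` → a = [[2, 4, 43], [6, 2], [6, 2]]
`print(b)` → prints [[2, 4, 43], [6, 2]]

Answer: [[2, 4, 43], [6, 2]]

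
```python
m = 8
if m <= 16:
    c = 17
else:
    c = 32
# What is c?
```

Trace:
`m = 8` → m = 8
`if m <= 16: ...` → m <= 16 is True → c = 17
So c = 17

Answer: 17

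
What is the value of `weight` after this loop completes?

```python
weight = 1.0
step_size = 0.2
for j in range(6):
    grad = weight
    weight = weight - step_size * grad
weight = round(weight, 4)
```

Gradient descent: w = 1.0 * (1 - 0.2)^6
`weight` takes the values: 1.0 → 0.8 → 0.64 → 0.512 → 0.4096 → 0.32768 → 0.262144 → 0.2621

Answer: 0.2621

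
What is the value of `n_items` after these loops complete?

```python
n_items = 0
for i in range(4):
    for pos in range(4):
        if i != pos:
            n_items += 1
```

4² - 4 (exclude diagonal)
`n_items` takes the values: 0 → 1 → 2 → 3 → 4 → 5 → 6 → 7 → 8 → 9 → 10 → 11 → 12

Answer: 12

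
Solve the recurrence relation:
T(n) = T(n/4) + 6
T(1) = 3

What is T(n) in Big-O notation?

Each step divides n by 4 and adds 6. After log_4(n) steps we reach T(1)=3. So T(n) = 6·log_4(n) + 3 = O(log n).

Answer: O(log n)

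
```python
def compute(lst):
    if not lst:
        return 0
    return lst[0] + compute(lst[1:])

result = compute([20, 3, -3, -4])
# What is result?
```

20 + 3 + (-3) + (-4) + 0 = 16

Answer: 16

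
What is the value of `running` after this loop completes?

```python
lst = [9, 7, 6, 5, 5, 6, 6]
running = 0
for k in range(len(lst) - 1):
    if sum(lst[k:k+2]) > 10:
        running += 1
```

Count windows with sum > 10
`running` takes the values: 0 → 1 → 2 → 3 → 4 → 5

Answer: 5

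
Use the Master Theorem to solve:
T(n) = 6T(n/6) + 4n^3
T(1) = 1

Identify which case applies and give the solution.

a=6, b=6, f(n)=4n^3. log_6(6) = 1. Since c=3 > 1 and the regularity condition holds (6(n/6)^3 = (6/6^3)n^3 with 6/6^3 < 1), Case 3 applies: T(n) = Θ(f(n)) = O(n^3).

Answer: O(n^3) - Case 3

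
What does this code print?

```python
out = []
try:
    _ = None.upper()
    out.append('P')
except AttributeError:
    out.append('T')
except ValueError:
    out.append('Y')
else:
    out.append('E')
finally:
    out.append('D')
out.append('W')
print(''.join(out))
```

Execution trace: 'T' (except AttributeError) → 'D' (finally) → 'W' (after the try/except). Output: TDW

Answer: TDW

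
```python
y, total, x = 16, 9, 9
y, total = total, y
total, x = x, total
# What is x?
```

Trace:
`y, total, x = 16, 9, 9` → y = 16; total = 9; x = 9
`y, total = total, y` → y = 9; total = 16
`total, x = x, total` → total = 9; x = 16
So x = 16

Answer: 16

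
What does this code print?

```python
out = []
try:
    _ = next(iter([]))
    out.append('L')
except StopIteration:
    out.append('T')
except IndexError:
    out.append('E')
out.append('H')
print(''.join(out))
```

Execution trace: 'T' (except StopIteration) → 'H' (after the try/except). Output: TH

Answer: TH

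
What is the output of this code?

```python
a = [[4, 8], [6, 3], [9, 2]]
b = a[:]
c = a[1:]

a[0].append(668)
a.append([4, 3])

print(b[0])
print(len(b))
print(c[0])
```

Key concept: slice with nested mutation.
Step by step:
`a = [[4, 8], [6, 3], [9, 2]]` → a = [[4, 8], [6, 3], [9, 2]]
`b = a[:]` → b = [[4, 8], [6, 3], [9, 2]]
`c = a[1:]` → c = [[6, 3], [9, 2]]
`a[0].append(668)` → a = [[4, 8, 668], [6, 3], [9, 2]]; b = [[4, 8, 668], [6, 3], [9, 2]]
`a.append([4, 3])` → a = [[4, 8, 668], [6, 3], [9, 2], [4, 3]]
`print(b[0])` → prints [4, 8, 668]
`print(len(b))` → prints 3
`print(c[0])` → prints [6, 3]

Answer:
[4, 8, 668]
3
[6, 3]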